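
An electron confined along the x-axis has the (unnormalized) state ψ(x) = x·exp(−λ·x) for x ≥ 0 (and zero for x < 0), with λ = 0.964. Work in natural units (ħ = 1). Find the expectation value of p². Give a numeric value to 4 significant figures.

0.9293

p² ψ = −ħ² d²ψ/dx²; ⟨p²⟩ = −ħ² ∫ ψ*·ψ'' dx / ∫|ψ|² dx.
Differentiate x·exp(−λ·x) with the product rule; every integrand then reduces to terms xʲ·e^(−2λx) on [0, ∞), with ∫₀^∞ xʲ·e^(−2λx) dx = j!/(2λ)^(j+1).
State is unnormalized: ∫|ψ|² dx = 0.27907, and ∫ψ*·(−ħ² ψ'') dx = 0.25934, so ⟨p²⟩ = 0.25934 / 0.27907.
⟨p²⟩ = 0.92930.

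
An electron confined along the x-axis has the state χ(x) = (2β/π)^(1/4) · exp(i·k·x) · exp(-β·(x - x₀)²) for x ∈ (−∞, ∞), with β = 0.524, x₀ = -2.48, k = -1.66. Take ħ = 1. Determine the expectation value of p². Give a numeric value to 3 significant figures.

p² χ = −ħ² d²χ/dx²; ⟨p²⟩ = −ħ² ∫ χ*·χ'' dx.
Gaussian moments (u = x − x₀): ∫u^(2j)·e^(−2βu²) du = (2j−1)!!/(4β)^j · √(π/(2β)), odd powers integrate to 0; here √(π/(2β)) = 1.7314. Derivatives: χ′ = (ik − 2βu)·χ, χ″ = ((ik − 2βu)² − 2β)·χ; the odd-in-u pieces drop out.
⟨p²⟩ = 3.2796.

3.28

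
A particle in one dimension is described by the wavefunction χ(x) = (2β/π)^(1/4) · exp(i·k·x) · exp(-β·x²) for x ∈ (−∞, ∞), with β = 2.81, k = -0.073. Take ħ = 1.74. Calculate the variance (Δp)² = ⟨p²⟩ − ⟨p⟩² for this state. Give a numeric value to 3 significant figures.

Compute ⟨p⟩ and ⟨p²⟩ separately; (Δp)² = ⟨p²⟩ − ⟨p⟩².
Gaussian moments: ∫x^(2j)·e^(−2βx²) dx = (2j−1)!!/(4β)^j · √(π/(2β)), odd powers integrate to 0; here √(π/(2β)) = 0.74766. Derivatives: χ′ = (ik − 2βx)·χ, χ″ = ((ik − 2βx)² − 2β)·χ; the odd-in-x pieces drop out.
⟨p⟩ = -0.12702 and ⟨p²⟩ = 8.5237.
(Δp)² = 8.5237 − (-0.12702)² = 8.5076.

8.51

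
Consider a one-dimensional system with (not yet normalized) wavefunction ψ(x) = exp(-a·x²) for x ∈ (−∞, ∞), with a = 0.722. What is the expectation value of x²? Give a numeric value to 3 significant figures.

⟨x²⟩ = ∫ x²·|ψ|² dx / ∫|ψ|² dx (integrals over the domain).
Gaussian moments: ∫x^(2j)·e^(−2ax²) dx = (2j−1)!!/(4a)^j · √(π/(2a)), odd powers integrate to 0; here √(π/(2a)) = 1.4750.
State is unnormalized: ∫|ψ|² dx = 1.4750, and ∫ψ*·x²·ψ dx = 0.51073, so ⟨x²⟩ = 0.51073 / 1.4750.
⟨x²⟩ = 0.34626.

0.346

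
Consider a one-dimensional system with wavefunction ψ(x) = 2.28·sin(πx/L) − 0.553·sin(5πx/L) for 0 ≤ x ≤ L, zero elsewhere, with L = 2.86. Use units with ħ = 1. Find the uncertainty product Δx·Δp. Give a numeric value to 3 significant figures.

0.860

Δx = √(⟨x²⟩−⟨x⟩²), Δp = √(⟨p²⟩−⟨p⟩²).
On 0 ≤ x ≤ L (j ≠ l): ∫sin²(jπx/L) dx = L/2, ∫sin(jπx/L)·sin(lπx/L) dx = 0; diagonal moments ∫x·sin²(jπx/L) dx = L²/4, ∫x²·sin²(jπx/L) dx = L³·(1/6 − 1/(4j²π²)); cross terms ∫x·sin(jπx/L)·sin(lπx/L) dx = 0 for j + l even and −4jlL²/(π²(j² − l²)²) for j + l odd, ∫x²·sin(jπx/L)·sin(lπx/L) dx = (−1)^(j+l)·4jlL³/(π²(j² − l²)²); higher powers the same way via product-to-sum and parts. d²/dx² sin(jπx/L) = −(jπ/L)²·sin(jπx/L); on 0 ≤ x ≤ L, ∫sin²(jπx/L) dx = L/2 and ∫sin(jπx/L)·sin(lπx/L) dx = 0 for j ≠ l, so only diagonal terms survive in ∫|ψ|² and ∫ψ·ψ″; ∫ψ·ψ′ dx = [ψ²/2] between the walls = 0.
Normalization: ∫|ψ|² dx = 7.8710.
⟨x⟩ = 1.4300, ⟨x²⟩ = 2.3079 ⇒ Δx = 0.51282.
⟨p⟩ = 0.0000, ⟨p²⟩ = 2.8155 ⇒ Δp = 1.6780.
Δx·Δp = 0.86049.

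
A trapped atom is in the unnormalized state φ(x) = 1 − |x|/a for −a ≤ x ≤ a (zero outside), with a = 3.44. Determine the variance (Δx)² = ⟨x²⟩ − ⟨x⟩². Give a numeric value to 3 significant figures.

Compute ⟨x⟩ and ⟨x²⟩ separately, then (Δx)² = ⟨x²⟩ − ⟨x⟩².
φ is even, so ∫ over [−a, a] = 2∫₀ᵃ with φ = 1 − x/a there: ∫₀ᵃ (1 − x/a)² dx = a/3, ∫₀ᵃ x²(1 − x/a)² dx = a³/30, ∫₀ᵃ x⁴(1 − x/a)² dx = a⁵/105.
Normalization: ∫|φ|² dx = 2.2933.
⟨x⟩ = 0.0000 and ⟨x²⟩ = 1.1834.
(Δx)² = 1.1834 − (0.0000)² = 1.1834.

1.18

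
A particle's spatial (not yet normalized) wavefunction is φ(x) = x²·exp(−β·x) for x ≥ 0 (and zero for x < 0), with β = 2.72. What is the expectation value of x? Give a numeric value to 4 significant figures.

0.9191

⟨x⟩ = ∫ x·|φ|² dx / ∫|φ|² dx (integrals over the domain).
Every integrand reduces to terms xʲ·e^(−2βx) on [0, ∞); use ∫₀^∞ xʲ·e^(−2βx) dx = j!/(2β)^(j+1).
State is unnormalized: ∫|φ|² dx = 0.0050375, and ∫φ*·x·φ dx = 0.0046301, so ⟨x⟩ = 0.0046301 / 0.0050375.
⟨x⟩ = 0.91912.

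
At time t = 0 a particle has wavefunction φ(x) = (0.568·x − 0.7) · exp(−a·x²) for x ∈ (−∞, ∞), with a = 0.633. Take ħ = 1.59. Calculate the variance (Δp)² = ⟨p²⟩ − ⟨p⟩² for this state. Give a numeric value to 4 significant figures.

2.261

Compute ⟨p⟩ and ⟨p²⟩ separately; (Δp)² = ⟨p²⟩ − ⟨p⟩².
Expand each integrand as polynomial × e^(−2ax²) and use ∫x^(2j)·e^(−2ax²) dx = (2j−1)!!/(4a)^j · √(π/(2a)), odd powers → 0; here √(π/(2a)) = 1.5753. Differentiate with the product rule, d/dx e^(−ax²) = −2ax·e^(−ax²).
Normalization: ∫|φ|² dx = 0.97261.
⟨p⟩ = 0.0000 and ⟨p²⟩ = 2.2608.
(Δp)² = 2.2608 − (0.0000)² = 2.2608.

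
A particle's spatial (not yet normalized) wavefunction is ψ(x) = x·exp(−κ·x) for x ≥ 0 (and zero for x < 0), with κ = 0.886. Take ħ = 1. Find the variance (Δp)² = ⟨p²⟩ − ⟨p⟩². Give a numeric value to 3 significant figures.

Compute ⟨p⟩ and ⟨p²⟩ separately; (Δp)² = ⟨p²⟩ − ⟨p⟩².
Differentiate x·exp(−κ·x) with the product rule; every integrand then reduces to terms xʲ·e^(−2κx) on [0, ∞), with ∫₀^∞ xʲ·e^(−2κx) dx = j!/(2κ)^(j+1).
Normalization: ∫|ψ|² dx = 0.35945.
⟨p⟩ = 0.0000 and ⟨p²⟩ = 0.78500.
(Δp)² = 0.78500 − (0.0000)² = 0.78500.

0.785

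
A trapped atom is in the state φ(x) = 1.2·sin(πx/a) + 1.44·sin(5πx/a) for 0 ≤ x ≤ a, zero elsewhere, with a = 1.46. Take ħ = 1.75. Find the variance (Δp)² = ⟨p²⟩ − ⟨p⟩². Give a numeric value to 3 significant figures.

215.

Compute ⟨p⟩ and ⟨p²⟩ separately; (Δp)² = ⟨p²⟩ − ⟨p⟩².
d²/dx² sin(jπx/a) = −(jπ/a)²·sin(jπx/a); on 0 ≤ x ≤ a, ∫sin²(jπx/a) dx = a/2 and ∫sin(jπx/a)·sin(lπx/a) dx = 0 for j ≠ l, so only diagonal terms survive in ∫|φ|² and ∫φ·φ″; ∫φ·φ′ dx = [φ²/2] between the walls = 0.
Normalization: ∫|φ|² dx = 2.5649.
⟨p⟩ = 0.0000 and ⟨p²⟩ = 215.02.
(Δp)² = 215.02 − (0.0000)² = 215.02.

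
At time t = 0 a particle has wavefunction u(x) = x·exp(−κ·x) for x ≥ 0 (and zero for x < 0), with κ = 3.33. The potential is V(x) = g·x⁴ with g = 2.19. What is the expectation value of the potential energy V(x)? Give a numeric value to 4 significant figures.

0.4007

⟨V⟩ = ∫ V(x)·|u|² dx / ∫|u|² dx.
Every integrand reduces to terms xʲ·e^(−2κx) on [0, ∞); use ∫₀^∞ xʲ·e^(−2κx) dx = j!/(2κ)^(j+1).
State is unnormalized: ∫|u|² dx = 0.0067703, and ∫u*·V(x)·u dx = 0.0027130, so ⟨V⟩ = 0.0027130 / 0.0067703.
⟨V⟩ = 0.40073.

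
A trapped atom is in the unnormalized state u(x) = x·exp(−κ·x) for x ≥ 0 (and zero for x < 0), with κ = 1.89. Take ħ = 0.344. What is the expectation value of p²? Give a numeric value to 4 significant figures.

0.4227

p² u = −ħ² d²u/dx²; ⟨p²⟩ = −ħ² ∫ u*·u'' dx / ∫|u|² dx.
Differentiate x·exp(−κ·x) with the product rule; every integrand then reduces to terms xʲ·e^(−2κx) on [0, ∞), with ∫₀^∞ xʲ·e^(−2κx) dx = j!/(2κ)^(j+1).
State is unnormalized: ∫|u|² dx = 0.037030, and ∫u*·(−ħ² u'') dx = 0.015653, so ⟨p²⟩ = 0.015653 / 0.037030.
⟨p²⟩ = 0.42271.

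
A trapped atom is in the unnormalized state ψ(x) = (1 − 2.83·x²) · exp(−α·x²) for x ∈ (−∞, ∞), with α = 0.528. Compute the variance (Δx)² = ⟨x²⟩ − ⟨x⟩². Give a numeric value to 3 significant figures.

Compute ⟨x⟩ and ⟨x²⟩ separately, then (Δx)² = ⟨x²⟩ − ⟨x⟩².
Expand each integrand as polynomial × e^(−2αx²) and use ∫x^(2j)·e^(−2αx²) dx = (2j−1)!!/(4α)^j · √(π/(2α)), odd powers → 0; here √(π/(2α)) = 1.7248.
Normalization: ∫|ψ|² dx = 6.3932.
⟨x⟩ = 0.0000 and ⟨x²⟩ = 2.5411.
(Δx)² = 2.5411 − (0.0000)² = 2.5411.

2.54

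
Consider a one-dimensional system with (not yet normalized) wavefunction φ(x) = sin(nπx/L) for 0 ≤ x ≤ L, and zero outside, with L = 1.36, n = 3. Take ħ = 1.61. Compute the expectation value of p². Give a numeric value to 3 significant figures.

124.

p² φ = −ħ² d²φ/dx²; ⟨p²⟩ = −ħ² ∫ φ*·φ'' dx / ∫|φ|² dx.
d/dx sin(nπx/L) = (nπ/L)·cos(nπx/L) and d²/dx² sin(nπx/L) = −(nπ/L)²·sin(nπx/L); on 0 ≤ x ≤ L, ∫sin²(nπx/L) dx = L/2 and ∫sin(nπx/L)·cos(nπx/L) dx = 0.
State is unnormalized: ∫|φ|² dx = 0.68000, and ∫φ*·(−ħ² φ'') dx = 84.650, so ⟨p²⟩ = 84.650 / 0.68000.
⟨p²⟩ = 124.48.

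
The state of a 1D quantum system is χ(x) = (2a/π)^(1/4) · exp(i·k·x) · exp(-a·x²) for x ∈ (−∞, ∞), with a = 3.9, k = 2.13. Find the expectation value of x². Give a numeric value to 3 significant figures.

⟨x²⟩ = ∫ x²·|χ|² dx (integrals over the domain).
Gaussian moments: ∫x^(2j)·e^(−2ax²) dx = (2j−1)!!/(4a)^j · √(π/(2a)), odd powers integrate to 0; here √(π/(2a)) = 0.63464.
⟨x²⟩ = 0.064103.

0.0641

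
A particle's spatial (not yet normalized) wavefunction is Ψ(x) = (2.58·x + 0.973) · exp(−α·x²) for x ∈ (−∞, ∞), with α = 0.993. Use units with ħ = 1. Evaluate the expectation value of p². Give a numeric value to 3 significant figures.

p² Ψ = −ħ² d²Ψ/dx²; ⟨p²⟩ = −ħ² ∫ Ψ*·Ψ'' dx / ∫|Ψ|² dx.
Expand each integrand as polynomial × e^(−2αx²) and use ∫x^(2j)·e^(−2αx²) dx = (2j−1)!!/(4α)^j · √(π/(2α)), odd powers → 0; here √(π/(2α)) = 1.2577. Differentiate with the product rule, d/dx e^(−αx²) = −2αx·e^(−αx²).
State is unnormalized: ∫|Ψ|² dx = 3.2985, and ∫Ψ*·(−ħ² Ψ'') dx = 7.4613, so ⟨p²⟩ = 7.4613 / 3.2985.
⟨p²⟩ = 2.2621.

2.26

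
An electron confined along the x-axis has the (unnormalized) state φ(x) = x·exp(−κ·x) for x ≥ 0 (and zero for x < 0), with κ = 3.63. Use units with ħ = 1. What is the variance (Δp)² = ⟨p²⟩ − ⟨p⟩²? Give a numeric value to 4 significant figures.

13.18

Compute ⟨p⟩ and ⟨p²⟩ separately; (Δp)² = ⟨p²⟩ − ⟨p⟩².
Differentiate x·exp(−κ·x) with the product rule; every integrand then reduces to terms xʲ·e^(−2κx) on [0, ∞), with ∫₀^∞ xʲ·e^(−2κx) dx = j!/(2κ)^(j+1).
Normalization: ∫|φ|² dx = 0.0052266.
⟨p⟩ = 0.0000 and ⟨p²⟩ = 13.177.
(Δp)² = 13.177 − (0.0000)² = 13.177.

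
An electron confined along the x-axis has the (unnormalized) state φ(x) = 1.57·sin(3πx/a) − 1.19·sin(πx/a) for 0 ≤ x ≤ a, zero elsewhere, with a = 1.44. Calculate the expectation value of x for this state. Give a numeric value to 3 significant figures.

⟨x⟩ = ∫ x·|φ|² dx / ∫|φ|² dx (integrals over the domain).
On 0 ≤ x ≤ a (j ≠ l): ∫sin²(jπx/a) dx = a/2, ∫sin(jπx/a)·sin(lπx/a) dx = 0; diagonal moments ∫x·sin²(jπx/a) dx = a²/4, ∫x²·sin²(jπx/a) dx = a³·(1/6 − 1/(4j²π²)); cross terms ∫x·sin(jπx/a)·sin(lπx/a) dx = 0 for j + l even and −4jla²/(π²(j² − l²)²) for j + l odd, ∫x²·sin(jπx/a)·sin(lπx/a) dx = (−1)^(j+l)·4jla³/(π²(j² − l²)²); higher powers the same way via product-to-sum and parts.
State is unnormalized: ∫|φ|² dx = 2.7943, and ∫φ*·x·φ dx = 2.0119, so ⟨x⟩ = 2.0119 / 2.7943.
⟨x⟩ = 0.72000.

0.720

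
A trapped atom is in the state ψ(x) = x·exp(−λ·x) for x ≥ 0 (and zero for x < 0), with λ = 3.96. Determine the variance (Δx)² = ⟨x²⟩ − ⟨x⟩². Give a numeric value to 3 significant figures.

0.0478

Compute ⟨x⟩ and ⟨x²⟩ separately, then (Δx)² = ⟨x²⟩ − ⟨x⟩².
Every integrand reduces to terms xʲ·e^(−2λx) on [0, ∞); use ∫₀^∞ xʲ·e^(−2λx) dx = j!/(2λ)^(j+1).
Normalization: ∫|ψ|² dx = 0.0040258.
⟨x⟩ = 0.37879 and ⟨x²⟩ = 0.19131.
(Δx)² = 0.19131 − (0.37879)² = 0.047827.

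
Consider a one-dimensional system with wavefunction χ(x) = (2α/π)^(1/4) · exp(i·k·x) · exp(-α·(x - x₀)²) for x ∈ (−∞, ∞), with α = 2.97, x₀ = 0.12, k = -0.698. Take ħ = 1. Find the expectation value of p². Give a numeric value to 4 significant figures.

p² χ = −ħ² d²χ/dx²; ⟨p²⟩ = −ħ² ∫ χ*·χ'' dx.
Gaussian moments (u = x − x₀): ∫u^(2j)·e^(−2αu²) du = (2j−1)!!/(4α)^j · √(π/(2α)), odd powers integrate to 0; here √(π/(2α)) = 0.72725. Derivatives: χ′ = (ik − 2αu)·χ, χ″ = ((ik − 2αu)² − 2α)·χ; the odd-in-u pieces drop out.
⟨p²⟩ = 3.4572.

3.457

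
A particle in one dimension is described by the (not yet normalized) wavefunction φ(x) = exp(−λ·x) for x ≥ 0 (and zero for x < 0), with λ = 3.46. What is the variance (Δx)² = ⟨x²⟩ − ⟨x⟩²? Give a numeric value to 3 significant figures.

0.0209

Compute ⟨x⟩ and ⟨x²⟩ separately, then (Δx)² = ⟨x²⟩ − ⟨x⟩².
Every integrand reduces to terms xʲ·e^(−2λx) on [0, ∞); use ∫₀^∞ xʲ·e^(−2λx) dx = j!/(2λ)^(j+1).
Normalization: ∫|φ|² dx = 0.14451.
⟨x⟩ = 0.14451 and ⟨x²⟩ = 0.041766.
(Δx)² = 0.041766 − (0.14451)² = 0.020883.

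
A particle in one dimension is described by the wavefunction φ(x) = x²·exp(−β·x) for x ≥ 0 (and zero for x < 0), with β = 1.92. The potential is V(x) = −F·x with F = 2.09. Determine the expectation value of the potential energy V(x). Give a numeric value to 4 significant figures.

⟨V⟩ = ∫ V(x)·|φ|² dx / ∫|φ|² dx.
Every integrand reduces to terms xʲ·e^(−2βx) on [0, ∞); use ∫₀^∞ xʲ·e^(−2βx) dx = j!/(2β)^(j+1).
State is unnormalized: ∫|φ|² dx = 0.028745, and ∫φ*·V(x)·φ dx = -0.078224, so ⟨V⟩ = -0.078224 / 0.028745.
⟨V⟩ = -2.7214.

-2.721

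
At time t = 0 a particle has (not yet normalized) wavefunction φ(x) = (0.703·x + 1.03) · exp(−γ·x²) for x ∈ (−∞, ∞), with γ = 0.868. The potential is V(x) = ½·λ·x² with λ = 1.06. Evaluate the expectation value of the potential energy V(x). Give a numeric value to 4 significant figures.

⟨V⟩ = ∫ V(x)·|φ|² dx / ∫|φ|² dx.
Expand each integrand as polynomial × e^(−2γx²) and use ∫x^(2j)·e^(−2γx²) dx = (2j−1)!!/(4γ)^j · √(π/(2γ)), odd powers → 0; here √(π/(2γ)) = 1.3452.
State is unnormalized: ∫|φ|² dx = 1.6186, and ∫φ*·V(x)·φ dx = 0.30555, so ⟨V⟩ = 0.30555 / 1.6186.
⟨V⟩ = 0.18877.

0.1888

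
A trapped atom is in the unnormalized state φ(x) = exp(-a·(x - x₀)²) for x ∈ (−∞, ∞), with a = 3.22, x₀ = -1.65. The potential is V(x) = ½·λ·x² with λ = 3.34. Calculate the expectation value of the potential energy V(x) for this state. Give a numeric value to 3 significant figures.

4.68

⟨V⟩ = ∫ V(x)·|φ|² dx / ∫|φ|² dx.
Gaussian moments (u = x − x₀): ∫u^(2j)·e^(−2au²) du = (2j−1)!!/(4a)^j · √(π/(2a)), odd powers integrate to 0; here √(π/(2a)) = 0.69844.
State is unnormalized: ∫|φ|² dx = 0.69844, and ∫φ*·V(x)·φ dx = 3.2661, so ⟨V⟩ = 3.2661 / 0.69844.
⟨V⟩ = 4.6762.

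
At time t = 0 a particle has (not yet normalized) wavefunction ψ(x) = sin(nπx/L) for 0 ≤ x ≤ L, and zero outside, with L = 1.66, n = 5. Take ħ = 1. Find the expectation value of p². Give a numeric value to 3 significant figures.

89.5

p² ψ = −ħ² d²ψ/dx²; ⟨p²⟩ = −ħ² ∫ ψ*·ψ'' dx / ∫|ψ|² dx.
d/dx sin(nπx/L) = (nπ/L)·cos(nπx/L) and d²/dx² sin(nπx/L) = −(nπ/L)²·sin(nπx/L); on 0 ≤ x ≤ L, ∫sin²(nπx/L) dx = L/2 and ∫sin(nπx/L)·cos(nπx/L) dx = 0.
State is unnormalized: ∫|ψ|² dx = 0.83000, and ∫ψ*·(−ħ² ψ'') dx = 74.319, so ⟨p²⟩ = 74.319 / 0.83000.
⟨p²⟩ = 89.541.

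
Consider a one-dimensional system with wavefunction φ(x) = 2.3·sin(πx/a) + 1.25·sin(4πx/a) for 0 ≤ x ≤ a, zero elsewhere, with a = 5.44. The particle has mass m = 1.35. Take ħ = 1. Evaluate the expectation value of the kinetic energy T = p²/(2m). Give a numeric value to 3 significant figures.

T = −(ħ²/2m) d²/dx², so ⟨T⟩ = −(ħ²/2m) ∫ φ*·φ'' dx / ∫|φ|² dx; with m = 1.35.
d²/dx² sin(jπx/a) = −(jπ/a)²·sin(jπx/a); on 0 ≤ x ≤ a, ∫sin²(jπx/a) dx = a/2 and ∫sin(jπx/a)·sin(lπx/a) dx = 0 for j ≠ l, so only diagonal terms survive in ∫|φ|² and ∫φ·φ″; ∫φ·φ′ dx = [φ²/2] between the walls = 0.
State is unnormalized: ∫|φ|² dx = 18.639, and ∫φ*·(−ħ²/2m · φ'') dx = 10.177, so ⟨T⟩ = 10.177 / 18.639.
⟨T⟩ = 0.54599.

0.546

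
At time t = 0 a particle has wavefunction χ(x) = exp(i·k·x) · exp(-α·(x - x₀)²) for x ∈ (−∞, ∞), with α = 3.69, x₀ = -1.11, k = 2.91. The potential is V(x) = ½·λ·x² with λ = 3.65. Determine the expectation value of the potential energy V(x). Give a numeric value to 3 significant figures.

2.37

⟨V⟩ = ∫ V(x)·|χ|² dx / ∫|χ|² dx.
Gaussian moments (u = x − x₀): ∫u^(2j)·e^(−2αu²) du = (2j−1)!!/(4α)^j · √(π/(2α)), odd powers integrate to 0; here √(π/(2α)) = 0.65245.
State is unnormalized: ∫|χ|² dx = 0.65245, and ∫χ*·V(x)·χ dx = 1.5478, so ⟨V⟩ = 1.5478 / 0.65245.
⟨V⟩ = 2.3722.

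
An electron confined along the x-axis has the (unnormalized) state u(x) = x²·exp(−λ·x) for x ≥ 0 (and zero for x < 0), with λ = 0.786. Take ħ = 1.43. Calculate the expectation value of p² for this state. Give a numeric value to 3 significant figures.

0.421

p² u = −ħ² d²u/dx²; ⟨p²⟩ = −ħ² ∫ u*·u'' dx / ∫|u|² dx.
Differentiate x²·exp(−λ·x) with the product rule; every integrand then reduces to terms xʲ·e^(−2λx) on [0, ∞), with ∫₀^∞ xʲ·e^(−2λx) dx = j!/(2λ)^(j+1).
State is unnormalized: ∫|u|² dx = 2.5000, and ∫u*·(−ħ² u'') dx = 1.0528, so ⟨p²⟩ = 1.0528 / 2.5000.
⟨p²⟩ = 0.42111.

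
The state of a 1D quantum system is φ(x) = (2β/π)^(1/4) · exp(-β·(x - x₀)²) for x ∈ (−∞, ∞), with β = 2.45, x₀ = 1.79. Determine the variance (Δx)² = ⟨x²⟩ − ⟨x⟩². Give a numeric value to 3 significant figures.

Compute ⟨x⟩ and ⟨x²⟩ separately, then (Δx)² = ⟨x²⟩ − ⟨x⟩².
Gaussian moments (u = x − x₀): ∫u^(2j)·e^(−2βu²) du = (2j−1)!!/(4β)^j · √(π/(2β)), odd powers integrate to 0; here √(π/(2β)) = 0.80071.
⟨x⟩ = 1.7900 and ⟨x²⟩ = 3.3061.
(Δx)² = 3.3061 − (1.7900)² = 0.10204.

0.102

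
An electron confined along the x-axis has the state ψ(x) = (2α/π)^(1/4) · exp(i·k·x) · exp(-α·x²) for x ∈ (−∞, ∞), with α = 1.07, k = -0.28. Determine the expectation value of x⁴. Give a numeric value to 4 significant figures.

0.1638

⟨x⁴⟩ = ∫ x⁴·|ψ|² dx (integrals over the domain).
Gaussian moments: ∫x^(2j)·e^(−2αx²) dx = (2j−1)!!/(4α)^j · √(π/(2α)), odd powers integrate to 0; here √(π/(2α)) = 1.2116.
⟨x⁴⟩ = 0.16377.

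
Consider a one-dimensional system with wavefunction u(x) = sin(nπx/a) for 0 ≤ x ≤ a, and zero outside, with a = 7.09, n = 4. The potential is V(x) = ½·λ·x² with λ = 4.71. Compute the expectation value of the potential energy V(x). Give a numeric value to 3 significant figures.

⟨V⟩ = ∫ V(x)·|u|² dx / ∫|u|² dx.
With sin²θ = (1 − cos2θ)/2 on 0 ≤ x ≤ a: ∫sin²(nπx/a) dx = a/2, ∫x·sin²(nπx/a) dx = a²/4, ∫x²·sin²(nπx/a) dx = a³·(1/6 − 1/(4n²π²)); higher powers xᵏ the same way, integrating xᵏ·cos(2nπx/a) by parts.
State is unnormalized: ∫|u|² dx = 3.5450, and ∫u*·V(x)·u dx = 138.56, so ⟨V⟩ = 138.56 / 3.5450.
⟨V⟩ = 39.086.

39.1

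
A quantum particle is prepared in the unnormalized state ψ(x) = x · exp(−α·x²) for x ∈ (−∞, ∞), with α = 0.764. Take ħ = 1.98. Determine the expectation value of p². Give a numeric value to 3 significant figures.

p² ψ = −ħ² d²ψ/dx²; ⟨p²⟩ = −ħ² ∫ ψ*·ψ'' dx / ∫|ψ|² dx.
Expand each integrand as polynomial × e^(−2αx²) and use ∫x^(2j)·e^(−2αx²) dx = (2j−1)!!/(4α)^j · √(π/(2α)), odd powers → 0; here √(π/(2α)) = 1.4339. Differentiate with the product rule, d/dx e^(−αx²) = −2αx·e^(−αx²).
State is unnormalized: ∫|ψ|² dx = 0.46920, and ∫ψ*·(−ħ² ψ'') dx = 4.2160, so ⟨p²⟩ = 4.2160 / 0.46920.
⟨p²⟩ = 8.9856.

8.99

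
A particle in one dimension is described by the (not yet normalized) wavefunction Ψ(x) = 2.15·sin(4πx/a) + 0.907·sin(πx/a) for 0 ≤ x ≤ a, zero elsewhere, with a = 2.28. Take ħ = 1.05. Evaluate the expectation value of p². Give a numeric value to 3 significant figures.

28.7

p² Ψ = −ħ² d²Ψ/dx²; ⟨p²⟩ = −ħ² ∫ Ψ*·Ψ'' dx / ∫|Ψ|² dx.
d²/dx² sin(jπx/a) = −(jπ/a)²·sin(jπx/a); on 0 ≤ x ≤ a, ∫sin²(jπx/a) dx = a/2 and ∫sin(jπx/a)·sin(lπx/a) dx = 0 for j ≠ l, so only diagonal terms survive in ∫|Ψ|² and ∫Ψ·Ψ″; ∫Ψ·Ψ′ dx = [Ψ²/2] between the walls = 0.
State is unnormalized: ∫|Ψ|² dx = 6.2075, and ∫Ψ*·(−ħ² Ψ'') dx = 178.45, so ⟨p²⟩ = 178.45 / 6.2075.
⟨p²⟩ = 28.747.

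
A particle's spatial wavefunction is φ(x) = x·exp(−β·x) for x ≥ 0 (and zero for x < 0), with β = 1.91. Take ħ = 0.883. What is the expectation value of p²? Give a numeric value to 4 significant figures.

p² φ = −ħ² d²φ/dx²; ⟨p²⟩ = −ħ² ∫ φ*·φ'' dx / ∫|φ|² dx.
Differentiate x·exp(−β·x) with the product rule; every integrand then reduces to terms xʲ·e^(−2βx) on [0, ∞), with ∫₀^∞ xʲ·e^(−2βx) dx = j!/(2β)^(j+1).
State is unnormalized: ∫|φ|² dx = 0.035879, and ∫φ*·(−ħ² φ'') dx = 0.10205, so ⟨p²⟩ = 0.10205 / 0.035879.
⟨p²⟩ = 2.8444.

2.844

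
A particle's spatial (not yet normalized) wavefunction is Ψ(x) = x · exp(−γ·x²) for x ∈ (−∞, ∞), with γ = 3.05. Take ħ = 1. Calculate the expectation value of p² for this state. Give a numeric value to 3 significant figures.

p² Ψ = −ħ² d²Ψ/dx²; ⟨p²⟩ = −ħ² ∫ Ψ*·Ψ'' dx / ∫|Ψ|² dx.
Expand each integrand as polynomial × e^(−2γx²) and use ∫x^(2j)·e^(−2γx²) dx = (2j−1)!!/(4γ)^j · √(π/(2γ)), odd powers → 0; here √(π/(2γ)) = 0.71765. Differentiate with the product rule, d/dx e^(−γx²) = −2γx·e^(−γx²).
State is unnormalized: ∫|Ψ|² dx = 0.058823, and ∫Ψ*·(−ħ² Ψ'') dx = 0.53823, so ⟨p²⟩ = 0.53823 / 0.058823.
⟨p²⟩ = 9.1500.

9.15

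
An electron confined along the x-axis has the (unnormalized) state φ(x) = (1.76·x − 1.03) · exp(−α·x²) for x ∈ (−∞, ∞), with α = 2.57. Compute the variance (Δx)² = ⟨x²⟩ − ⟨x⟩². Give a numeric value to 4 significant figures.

0.07328

Compute ⟨x⟩ and ⟨x²⟩ separately, then (Δx)² = ⟨x²⟩ − ⟨x⟩².
Expand each integrand as polynomial × e^(−2αx²) and use ∫x^(2j)·e^(−2αx²) dx = (2j−1)!!/(4α)^j · √(π/(2α)), odd powers → 0; here √(π/(2α)) = 0.78180.
Normalization: ∫|φ|² dx = 1.0650.
⟨x⟩ = -0.25890 and ⟨x²⟩ = 0.14031.
(Δx)² = 0.14031 − (-0.25890)² = 0.073280.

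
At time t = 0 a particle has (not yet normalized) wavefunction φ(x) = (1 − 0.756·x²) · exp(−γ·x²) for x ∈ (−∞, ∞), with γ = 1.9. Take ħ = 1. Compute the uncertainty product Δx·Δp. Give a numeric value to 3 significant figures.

0.503

Δx = √(⟨x²⟩−⟨x⟩²), Δp = √(⟨p²⟩−⟨p⟩²).
Expand each integrand as polynomial × e^(−2γx²) and use ∫x^(2j)·e^(−2γx²) dx = (2j−1)!!/(4γ)^j · √(π/(2γ)), odd powers → 0; here √(π/(2γ)) = 0.90925. Differentiate with the product rule, d/dx e^(−γx²) = −2γx·e^(−γx²).
Normalization: ∫|φ|² dx = 0.75535.
⟨x⟩ = 0.0000, ⟨x²⟩ = 0.087364 ⇒ Δx = 0.29557.
⟨p⟩ = 0.0000, ⟨p²⟩ = 2.9006 ⇒ Δp = 1.7031.
Δx·Δp = 0.50339.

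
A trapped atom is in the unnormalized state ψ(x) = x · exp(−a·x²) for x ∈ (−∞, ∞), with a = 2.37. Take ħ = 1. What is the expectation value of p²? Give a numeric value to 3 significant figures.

7.11

p² ψ = −ħ² d²ψ/dx²; ⟨p²⟩ = −ħ² ∫ ψ*·ψ'' dx / ∫|ψ|² dx.
Expand each integrand as polynomial × e^(−2ax²) and use ∫x^(2j)·e^(−2ax²) dx = (2j−1)!!/(4a)^j · √(π/(2a)), odd powers → 0; here √(π/(2a)) = 0.81412. Differentiate with the product rule, d/dx e^(−ax²) = −2ax·e^(−ax²).
State is unnormalized: ∫|ψ|² dx = 0.085877, and ∫ψ*·(−ħ² ψ'') dx = 0.61059, so ⟨p²⟩ = 0.61059 / 0.085877.
⟨p²⟩ = 7.1100.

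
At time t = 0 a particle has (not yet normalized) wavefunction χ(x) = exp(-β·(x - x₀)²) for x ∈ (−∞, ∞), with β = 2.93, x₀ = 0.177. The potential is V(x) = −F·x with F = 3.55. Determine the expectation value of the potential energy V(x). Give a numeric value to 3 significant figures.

⟨V⟩ = ∫ V(x)·|χ|² dx / ∫|χ|² dx.
Gaussian moments (u = x − x₀): ∫u^(2j)·e^(−2βu²) du = (2j−1)!!/(4β)^j · √(π/(2β)), odd powers integrate to 0; here √(π/(2β)) = 0.73219.
State is unnormalized: ∫|χ|² dx = 0.73219, and ∫χ*·V(x)·χ dx = -0.46007, so ⟨V⟩ = -0.46007 / 0.73219.
⟨V⟩ = -0.62835.

-0.628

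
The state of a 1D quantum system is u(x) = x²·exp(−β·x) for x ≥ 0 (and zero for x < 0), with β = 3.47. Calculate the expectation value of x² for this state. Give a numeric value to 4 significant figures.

⟨x²⟩ = ∫ x²·|u|² dx / ∫|u|² dx (integrals over the domain).
Every integrand reduces to terms xʲ·e^(−2βx) on [0, ∞); use ∫₀^∞ xʲ·e^(−2βx) dx = j!/(2β)^(j+1).
State is unnormalized: ∫|u|² dx = 0.0014908, and ∫u*·x²·u dx = 0.00092857, so ⟨x²⟩ = 0.00092857 / 0.0014908.
⟨x²⟩ = 0.62288.

0.6229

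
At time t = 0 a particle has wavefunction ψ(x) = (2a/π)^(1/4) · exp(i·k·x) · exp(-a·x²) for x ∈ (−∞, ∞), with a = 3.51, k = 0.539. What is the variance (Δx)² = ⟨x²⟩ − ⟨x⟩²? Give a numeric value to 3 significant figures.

Compute ⟨x⟩ and ⟨x²⟩ separately, then (Δx)² = ⟨x²⟩ − ⟨x⟩².
Gaussian moments: ∫x^(2j)·e^(−2ax²) dx = (2j−1)!!/(4a)^j · √(π/(2a)), odd powers integrate to 0; here √(π/(2a)) = 0.66897.
⟨x⟩ = 0.0000 and ⟨x²⟩ = 0.071225.
(Δx)² = 0.071225 − (0.0000)² = 0.071225.

0.0712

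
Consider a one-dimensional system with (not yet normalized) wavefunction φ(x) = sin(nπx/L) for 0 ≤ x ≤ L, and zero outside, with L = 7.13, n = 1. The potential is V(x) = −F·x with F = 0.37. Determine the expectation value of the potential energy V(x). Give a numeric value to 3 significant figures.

⟨V⟩ = ∫ V(x)·|φ|² dx / ∫|φ|² dx.
With sin²θ = (1 − cos2θ)/2 on 0 ≤ x ≤ L: ∫sin²(nπx/L) dx = L/2, ∫x·sin²(nπx/L) dx = L²/4, ∫x²·sin²(nπx/L) dx = L³·(1/6 − 1/(4n²π²)); higher powers xᵏ the same way, integrating xᵏ·cos(2nπx/L) by parts.
State is unnormalized: ∫|φ|² dx = 3.5650, and ∫φ*·V(x)·φ dx = -4.7024, so ⟨V⟩ = -4.7024 / 3.5650.
⟨V⟩ = -1.3191.

-1.32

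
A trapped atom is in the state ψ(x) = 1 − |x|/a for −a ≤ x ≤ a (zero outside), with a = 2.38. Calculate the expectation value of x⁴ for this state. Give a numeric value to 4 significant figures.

⟨x⁴⟩ = ∫ x⁴·|ψ|² dx / ∫|ψ|² dx (integrals over the domain).
ψ is even, so ∫ over [−a, a] = 2∫₀ᵃ with ψ = 1 − x/a there: ∫₀ᵃ (1 − x/a)² dx = a/3, ∫₀ᵃ x²(1 − x/a)² dx = a³/30, ∫₀ᵃ x⁴(1 − x/a)² dx = a⁵/105.
State is unnormalized: ∫|ψ|² dx = 1.5867, and ∫ψ*·x⁴·ψ dx = 1.4545, so ⟨x⁴⟩ = 1.4545 / 1.5867.
⟨x⁴⟩ = 0.91673.

0.9167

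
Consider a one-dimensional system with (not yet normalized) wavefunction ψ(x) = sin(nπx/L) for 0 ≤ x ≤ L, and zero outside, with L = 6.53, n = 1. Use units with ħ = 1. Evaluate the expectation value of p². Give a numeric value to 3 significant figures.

p² ψ = −ħ² d²ψ/dx²; ⟨p²⟩ = −ħ² ∫ ψ*·ψ'' dx / ∫|ψ|² dx.
d/dx sin(nπx/L) = (nπ/L)·cos(nπx/L) and d²/dx² sin(nπx/L) = −(nπ/L)²·sin(nπx/L); on 0 ≤ x ≤ L, ∫sin²(nπx/L) dx = L/2 and ∫sin(nπx/L)·cos(nπx/L) dx = 0.
State is unnormalized: ∫|ψ|² dx = 3.2650, and ∫ψ*·(−ħ² ψ'') dx = 0.75571, so ⟨p²⟩ = 0.75571 / 3.2650.
⟨p²⟩ = 0.23146.

0.231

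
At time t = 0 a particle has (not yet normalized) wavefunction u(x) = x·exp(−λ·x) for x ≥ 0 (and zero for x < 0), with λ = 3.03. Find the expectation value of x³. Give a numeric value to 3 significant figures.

0.270

⟨x³⟩ = ∫ x³·|u|² dx / ∫|u|² dx (integrals over the domain).
Every integrand reduces to terms xʲ·e^(−2λx) on [0, ∞); use ∫₀^∞ xʲ·e^(−2λx) dx = j!/(2λ)^(j+1).
State is unnormalized: ∫|u|² dx = 0.0089869, and ∫u*·x³·u dx = 0.0024230, so ⟨x³⟩ = 0.0024230 / 0.0089869.
⟨x³⟩ = 0.26961.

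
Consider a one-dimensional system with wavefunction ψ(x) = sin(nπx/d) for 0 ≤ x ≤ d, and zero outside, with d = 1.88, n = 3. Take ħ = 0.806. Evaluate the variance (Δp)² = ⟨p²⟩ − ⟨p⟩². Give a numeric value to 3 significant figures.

Compute ⟨p⟩ and ⟨p²⟩ separately; (Δp)² = ⟨p²⟩ − ⟨p⟩².
d/dx sin(nπx/d) = (nπ/d)·cos(nπx/d) and d²/dx² sin(nπx/d) = −(nπ/d)²·sin(nπx/d); on 0 ≤ x ≤ d, ∫sin²(nπx/d) dx = d/2 and ∫sin(nπx/d)·cos(nπx/d) dx = 0.
Normalization: ∫|ψ|² dx = 0.94000.
⟨p⟩ = 0.0000 and ⟨p²⟩ = 16.327.
(Δp)² = 16.327 − (0.0000)² = 16.327.

16.3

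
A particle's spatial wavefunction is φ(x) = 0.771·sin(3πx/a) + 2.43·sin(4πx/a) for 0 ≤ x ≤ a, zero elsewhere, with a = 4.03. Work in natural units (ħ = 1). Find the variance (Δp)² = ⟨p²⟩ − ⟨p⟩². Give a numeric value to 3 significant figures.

Compute ⟨p⟩ and ⟨p²⟩ separately; (Δp)² = ⟨p²⟩ − ⟨p⟩².
d²/dx² sin(jπx/a) = −(jπ/a)²·sin(jπx/a); on 0 ≤ x ≤ a, ∫sin²(jπx/a) dx = a/2 and ∫sin(jπx/a)·sin(lπx/a) dx = 0 for j ≠ l, so only diagonal terms survive in ∫|φ|² and ∫φ·φ″; ∫φ·φ′ dx = [φ²/2] between the walls = 0.
Normalization: ∫|φ|² dx = 13.096.
⟨p⟩ = 0.0000 and ⟨p²⟩ = 9.3341.
(Δp)² = 9.3341 − (0.0000)² = 9.3341.

9.33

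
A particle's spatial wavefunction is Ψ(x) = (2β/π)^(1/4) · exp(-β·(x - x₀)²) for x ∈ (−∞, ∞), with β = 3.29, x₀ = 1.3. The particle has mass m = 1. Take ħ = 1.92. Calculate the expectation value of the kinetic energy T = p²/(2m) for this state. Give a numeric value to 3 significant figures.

6.06

T = −(ħ²/2m) d²/dx², so ⟨T⟩ = −(ħ²/2m) ∫ Ψ*·Ψ'' dx; with m = 1.
Gaussian moments (u = x − x₀): ∫u^(2j)·e^(−2βu²) du = (2j−1)!!/(4β)^j · √(π/(2β)), odd powers integrate to 0; here √(π/(2β)) = 0.69097. Derivatives: d/dx e^(−βu²) = −2βu·e^(−βu²), d²/dx² e^(−βu²) = (4β²u² − 2β)·e^(−βu²).
⟨T⟩ = 6.0641.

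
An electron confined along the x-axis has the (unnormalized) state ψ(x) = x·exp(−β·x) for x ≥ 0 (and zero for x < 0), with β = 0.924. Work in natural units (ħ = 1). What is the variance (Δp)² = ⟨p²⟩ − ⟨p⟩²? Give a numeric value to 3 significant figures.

Compute ⟨p⟩ and ⟨p²⟩ separately; (Δp)² = ⟨p²⟩ − ⟨p⟩².
Differentiate x·exp(−β·x) with the product rule; every integrand then reduces to terms xʲ·e^(−2βx) on [0, ∞), with ∫₀^∞ xʲ·e^(−2βx) dx = j!/(2β)^(j+1).
Normalization: ∫|ψ|² dx = 0.31690.
⟨p⟩ = 0.0000 and ⟨p²⟩ = 0.85378.
(Δp)² = 0.85378 − (0.0000)² = 0.85378.

0.854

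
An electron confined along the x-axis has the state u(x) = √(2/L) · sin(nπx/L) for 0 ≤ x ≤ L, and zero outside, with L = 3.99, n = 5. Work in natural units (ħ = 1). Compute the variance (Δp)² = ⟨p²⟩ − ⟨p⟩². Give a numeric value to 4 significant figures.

15.50

Compute ⟨p⟩ and ⟨p²⟩ separately; (Δp)² = ⟨p²⟩ − ⟨p⟩².
d/dx sin(nπx/L) = (nπ/L)·cos(nπx/L) and d²/dx² sin(nπx/L) = −(nπ/L)²·sin(nπx/L); on 0 ≤ x ≤ L, ∫sin²(nπx/L) dx = L/2 and ∫sin(nπx/L)·cos(nπx/L) dx = 0.
⟨p⟩ = 0.0000 and ⟨p²⟩ = 15.499.
(Δp)² = 15.499 − (0.0000)² = 15.499.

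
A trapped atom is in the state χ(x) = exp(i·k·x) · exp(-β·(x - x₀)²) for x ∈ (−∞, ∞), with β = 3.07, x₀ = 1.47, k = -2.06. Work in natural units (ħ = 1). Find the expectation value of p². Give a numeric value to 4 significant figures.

7.314

p² χ = −ħ² d²χ/dx²; ⟨p²⟩ = −ħ² ∫ χ*·χ'' dx / ∫|χ|² dx.
Gaussian moments (u = x − x₀): ∫u^(2j)·e^(−2βu²) du = (2j−1)!!/(4β)^j · √(π/(2β)), odd powers integrate to 0; here √(π/(2β)) = 0.71530. Derivatives: χ′ = (ik − 2βu)·χ, χ″ = ((ik − 2βu)² − 2β)·χ; the odd-in-u pieces drop out.
State is unnormalized: ∫|χ|² dx = 0.71530, and ∫χ*·(−ħ² χ'') dx = 5.2314, so ⟨p²⟩ = 5.2314 / 0.71530.
⟨p²⟩ = 7.3136.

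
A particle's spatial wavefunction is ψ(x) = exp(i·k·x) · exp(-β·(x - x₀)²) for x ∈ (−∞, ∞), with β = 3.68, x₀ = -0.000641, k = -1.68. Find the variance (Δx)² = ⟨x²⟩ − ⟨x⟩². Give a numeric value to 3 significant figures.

0.0679

Compute ⟨x⟩ and ⟨x²⟩ separately, then (Δx)² = ⟨x²⟩ − ⟨x⟩².
Gaussian moments (u = x − x₀): ∫u^(2j)·e^(−2βu²) du = (2j−1)!!/(4β)^j · √(π/(2β)), odd powers integrate to 0; here √(π/(2β)) = 0.65334.
Normalization: ∫|ψ|² dx = 0.65334.
⟨x⟩ = -0.00064100 and ⟨x²⟩ = 0.067935.
(Δx)² = 0.067935 − (-0.00064100)² = 0.067935.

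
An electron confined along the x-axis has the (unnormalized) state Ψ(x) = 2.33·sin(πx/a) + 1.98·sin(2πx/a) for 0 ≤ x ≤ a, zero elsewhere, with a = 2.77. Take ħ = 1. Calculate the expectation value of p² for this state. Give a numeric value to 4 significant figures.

2.904

p² Ψ = −ħ² d²Ψ/dx²; ⟨p²⟩ = −ħ² ∫ Ψ*·Ψ'' dx / ∫|Ψ|² dx.
d²/dx² sin(jπx/a) = −(jπ/a)²·sin(jπx/a); on 0 ≤ x ≤ a, ∫sin²(jπx/a) dx = a/2 and ∫sin(jπx/a)·sin(lπx/a) dx = 0 for j ≠ l, so only diagonal terms survive in ∫|Ψ|² and ∫Ψ·Ψ″; ∫Ψ·Ψ′ dx = [Ψ²/2] between the walls = 0.
State is unnormalized: ∫|Ψ|² dx = 12.949, and ∫Ψ*·(−ħ² Ψ'') dx = 37.609, so ⟨p²⟩ = 37.609 / 12.949.
⟨p²⟩ = 2.9044.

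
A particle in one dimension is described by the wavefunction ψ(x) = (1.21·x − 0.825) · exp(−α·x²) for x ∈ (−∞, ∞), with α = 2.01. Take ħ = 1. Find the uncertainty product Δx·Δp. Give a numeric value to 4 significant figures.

0.5185

Δx = √(⟨x²⟩−⟨x⟩²), Δp = √(⟨p²⟩−⟨p⟩²).
Expand each integrand as polynomial × e^(−2αx²) and use ∫x^(2j)·e^(−2αx²) dx = (2j−1)!!/(4α)^j · √(π/(2α)), odd powers → 0; here √(π/(2α)) = 0.88402. Differentiate with the product rule, d/dx e^(−αx²) = −2αx·e^(−αx²).
Normalization: ∫|ψ|² dx = 0.76267.
⟨x⟩ = -0.28783, ⟨x²⟩ = 0.17688 ⇒ Δx = 0.30666.
⟨p⟩ = 0.0000, ⟨p²⟩ = 2.8585 ⇒ Δp = 1.6907.
Δx·Δp = 0.51847.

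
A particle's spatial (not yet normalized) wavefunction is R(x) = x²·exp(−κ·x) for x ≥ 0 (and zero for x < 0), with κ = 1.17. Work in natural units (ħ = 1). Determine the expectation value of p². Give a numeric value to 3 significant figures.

0.456

p² R = −ħ² d²R/dx²; ⟨p²⟩ = −ħ² ∫ R*·R'' dx / ∫|R|² dx.
Differentiate x²·exp(−κ·x) with the product rule; every integrand then reduces to terms xʲ·e^(−2κx) on [0, ∞), with ∫₀^∞ xʲ·e^(−2κx) dx = j!/(2κ)^(j+1).
State is unnormalized: ∫|R|² dx = 0.34208, and ∫R*·(−ħ² R'') dx = 0.15609, so ⟨p²⟩ = 0.15609 / 0.34208.
⟨p²⟩ = 0.45630.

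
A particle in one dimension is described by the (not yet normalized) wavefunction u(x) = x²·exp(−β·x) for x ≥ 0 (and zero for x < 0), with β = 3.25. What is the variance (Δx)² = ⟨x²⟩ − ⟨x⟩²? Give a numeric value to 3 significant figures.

Compute ⟨x⟩ and ⟨x²⟩ separately, then (Δx)² = ⟨x²⟩ − ⟨x⟩².
Every integrand reduces to terms xʲ·e^(−2βx) on [0, ∞); use ∫₀^∞ xʲ·e^(−2βx) dx = j!/(2β)^(j+1).
Normalization: ∫|u|² dx = 0.0020684.
⟨x⟩ = 0.76923 and ⟨x²⟩ = 0.71006.
(Δx)² = 0.71006 − (0.76923)² = 0.11834.

0.118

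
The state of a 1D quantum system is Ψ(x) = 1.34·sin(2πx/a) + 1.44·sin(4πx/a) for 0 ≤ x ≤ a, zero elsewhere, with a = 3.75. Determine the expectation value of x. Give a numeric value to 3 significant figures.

1.88

⟨x⟩ = ∫ x·|Ψ|² dx / ∫|Ψ|² dx (integrals over the domain).
On 0 ≤ x ≤ a (j ≠ l): ∫sin²(jπx/a) dx = a/2, ∫sin(jπx/a)·sin(lπx/a) dx = 0; diagonal moments ∫x·sin²(jπx/a) dx = a²/4, ∫x²·sin²(jπx/a) dx = a³·(1/6 − 1/(4j²π²)); cross terms ∫x·sin(jπx/a)·sin(lπx/a) dx = 0 for j + l even and −4jla²/(π²(j² − l²)²) for j + l odd, ∫x²·sin(jπx/a)·sin(lπx/a) dx = (−1)^(j+l)·4jla³/(π²(j² − l²)²); higher powers the same way via product-to-sum and parts.
State is unnormalized: ∫|Ψ|² dx = 7.2548, and ∫Ψ*·x·Ψ dx = 13.603, so ⟨x⟩ = 13.603 / 7.2548.
⟨x⟩ = 1.8750.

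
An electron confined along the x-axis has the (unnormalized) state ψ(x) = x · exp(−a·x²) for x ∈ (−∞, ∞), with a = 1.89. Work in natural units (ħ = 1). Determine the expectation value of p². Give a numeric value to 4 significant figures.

p² ψ = −ħ² d²ψ/dx²; ⟨p²⟩ = −ħ² ∫ ψ*·ψ'' dx / ∫|ψ|² dx.
Expand each integrand as polynomial × e^(−2ax²) and use ∫x^(2j)·e^(−2ax²) dx = (2j−1)!!/(4a)^j · √(π/(2a)), odd powers → 0; here √(π/(2a)) = 0.91165. Differentiate with the product rule, d/dx e^(−ax²) = −2ax·e^(−ax²).
State is unnormalized: ∫|ψ|² dx = 0.12059, and ∫ψ*·(−ħ² ψ'') dx = 0.68374, so ⟨p²⟩ = 0.68374 / 0.12059.
⟨p²⟩ = 5.6700.

5.670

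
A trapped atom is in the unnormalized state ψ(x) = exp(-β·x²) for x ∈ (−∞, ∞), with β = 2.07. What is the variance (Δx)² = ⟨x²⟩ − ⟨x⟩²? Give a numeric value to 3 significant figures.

0.121

Compute ⟨x⟩ and ⟨x²⟩ separately, then (Δx)² = ⟨x²⟩ − ⟨x⟩².
Gaussian moments: ∫x^(2j)·e^(−2βx²) dx = (2j−1)!!/(4β)^j · √(π/(2β)), odd powers integrate to 0; here √(π/(2β)) = 0.87111.
Normalization: ∫|ψ|² dx = 0.87111.
⟨x⟩ = 0.0000 and ⟨x²⟩ = 0.12077.
(Δx)² = 0.12077 − (0.0000)² = 0.12077.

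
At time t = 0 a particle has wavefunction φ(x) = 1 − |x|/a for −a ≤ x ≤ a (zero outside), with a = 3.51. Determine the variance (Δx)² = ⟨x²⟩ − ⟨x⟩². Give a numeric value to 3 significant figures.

Compute ⟨x⟩ and ⟨x²⟩ separately, then (Δx)² = ⟨x²⟩ − ⟨x⟩².
φ is even, so ∫ over [−a, a] = 2∫₀ᵃ with φ = 1 − x/a there: ∫₀ᵃ (1 − x/a)² dx = a/3, ∫₀ᵃ x²(1 − x/a)² dx = a³/30, ∫₀ᵃ x⁴(1 − x/a)² dx = a⁵/105.
Normalization: ∫|φ|² dx = 2.3400.
⟨x⟩ = 0.0000 and ⟨x²⟩ = 1.2320.
(Δx)² = 1.2320 − (0.0000)² = 1.2320.

1.23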